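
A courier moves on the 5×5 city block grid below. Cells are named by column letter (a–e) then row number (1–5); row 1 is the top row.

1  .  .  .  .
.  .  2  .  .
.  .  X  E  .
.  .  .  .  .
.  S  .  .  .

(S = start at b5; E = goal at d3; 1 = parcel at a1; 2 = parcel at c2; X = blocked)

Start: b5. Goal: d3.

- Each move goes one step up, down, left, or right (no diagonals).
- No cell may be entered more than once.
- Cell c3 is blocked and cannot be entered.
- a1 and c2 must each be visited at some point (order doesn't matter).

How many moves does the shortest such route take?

10

Any route passes through a1 and c2 in some order between b5 and d3. Summing Manhattan distances along each leg and taking the cheapest ordering (b5 → a1 → c2 → d3) gives a lower bound of 5 + 3 + 2 = 10 moves.
A route of 10 moves achieves this: b5 → b4 → b3 → b2 → a2 → a1 → b1 → c1 → c2 → d2 → d3.
Since 10 matches the lower bound, it is optimal.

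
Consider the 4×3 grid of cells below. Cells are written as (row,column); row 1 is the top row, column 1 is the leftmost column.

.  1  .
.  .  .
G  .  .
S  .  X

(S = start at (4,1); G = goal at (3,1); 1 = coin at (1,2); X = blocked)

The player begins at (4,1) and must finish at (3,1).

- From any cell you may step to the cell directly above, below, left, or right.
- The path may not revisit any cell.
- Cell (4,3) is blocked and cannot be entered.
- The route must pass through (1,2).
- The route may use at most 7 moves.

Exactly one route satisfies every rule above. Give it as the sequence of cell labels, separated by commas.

(4,1), (4,2), (3,2), (2,2), (1,2), (1,1), (2,1), (3,1)

Any route must reach (1,2) and still end at (3,1) within 7 moves, so the order of the required stops is forced.
Route from (4,1): right 1 to (4,2), up 3 to (1,2), left 1 to (1,1), down 2 to (3,1) — 7 moves in all.
Check: all required cells visited; 7 ≤ 7 moves.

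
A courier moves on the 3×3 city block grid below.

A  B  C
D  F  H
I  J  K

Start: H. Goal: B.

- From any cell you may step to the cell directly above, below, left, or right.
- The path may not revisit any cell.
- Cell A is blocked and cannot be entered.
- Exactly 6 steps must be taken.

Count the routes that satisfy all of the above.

Need simple routes of exactly 6 moves from H to B (Manhattan distance 2, so 2 moves are spent on a detour and 2 undoing it).
Enumerating: H K J I D F B.
That gives 1 route.

1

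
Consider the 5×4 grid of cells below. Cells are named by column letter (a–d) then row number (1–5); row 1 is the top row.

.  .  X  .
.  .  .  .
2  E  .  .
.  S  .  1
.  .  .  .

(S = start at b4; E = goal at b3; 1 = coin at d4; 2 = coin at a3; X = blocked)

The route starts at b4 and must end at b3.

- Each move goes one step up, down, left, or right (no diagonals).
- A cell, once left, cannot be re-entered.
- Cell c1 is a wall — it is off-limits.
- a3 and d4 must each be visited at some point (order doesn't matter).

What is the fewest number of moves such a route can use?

9

Any route passes through a3 and d4 in some order between b4 and b3. Summing Manhattan distances along each leg and taking the cheapest ordering (b4 → d4 → a3 → b3) gives a lower bound of 2 + 4 + 1 = 7 moves.
The shortest route satisfying every rule uses 9 moves: b4 → c4 → d4 → d3 → d2 → c2 → b2 → a2 → a3 → b3.
The no-revisit rule (legs can't share cells) pushes the minimum above the 7-move bound; an exhaustive check rules out every length from 7 to 8, leaving 9 as the minimum.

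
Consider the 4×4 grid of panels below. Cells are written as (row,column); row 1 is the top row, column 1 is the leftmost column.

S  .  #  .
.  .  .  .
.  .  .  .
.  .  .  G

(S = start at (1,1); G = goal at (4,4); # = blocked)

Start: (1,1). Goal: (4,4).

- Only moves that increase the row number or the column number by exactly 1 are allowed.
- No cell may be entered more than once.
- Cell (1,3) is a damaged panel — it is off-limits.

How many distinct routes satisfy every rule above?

16

A right/down-only route from (1,1) to (4,4) makes exactly 3 down-moves and 3 right-moves in some order.
With no other constraints that would be C(6,3) = 20 routes.
Subtract routes through each blocked cell (inclusion–exclusion for overlaps): − through (1,3): 4 → 16.
That gives 16 routes.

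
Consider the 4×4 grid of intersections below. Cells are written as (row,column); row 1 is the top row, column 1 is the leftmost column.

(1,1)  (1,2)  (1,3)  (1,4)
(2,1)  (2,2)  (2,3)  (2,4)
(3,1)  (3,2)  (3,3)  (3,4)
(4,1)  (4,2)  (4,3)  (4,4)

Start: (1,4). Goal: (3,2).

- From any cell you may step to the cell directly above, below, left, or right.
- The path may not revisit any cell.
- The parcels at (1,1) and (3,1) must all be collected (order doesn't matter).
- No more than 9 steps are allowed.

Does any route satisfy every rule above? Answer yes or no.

yes

One route that works: (1,4) → (1,3) → (1,2) → (1,1) → (2,1) → (3,1) → (3,2).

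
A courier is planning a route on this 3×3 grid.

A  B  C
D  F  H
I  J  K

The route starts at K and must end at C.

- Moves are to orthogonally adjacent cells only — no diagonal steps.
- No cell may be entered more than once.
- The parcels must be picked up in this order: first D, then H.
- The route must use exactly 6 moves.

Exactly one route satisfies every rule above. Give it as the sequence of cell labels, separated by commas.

K, J, I, D, F, H, C

The waypoints must appear in the order D, H, with no cell reused.
Route from K: left 2 to I, up 1 to D, right 2 to H, up 1 to C — 6 moves in all.
Check: order respected (D at step 3, H at step 5); 6 moves as required.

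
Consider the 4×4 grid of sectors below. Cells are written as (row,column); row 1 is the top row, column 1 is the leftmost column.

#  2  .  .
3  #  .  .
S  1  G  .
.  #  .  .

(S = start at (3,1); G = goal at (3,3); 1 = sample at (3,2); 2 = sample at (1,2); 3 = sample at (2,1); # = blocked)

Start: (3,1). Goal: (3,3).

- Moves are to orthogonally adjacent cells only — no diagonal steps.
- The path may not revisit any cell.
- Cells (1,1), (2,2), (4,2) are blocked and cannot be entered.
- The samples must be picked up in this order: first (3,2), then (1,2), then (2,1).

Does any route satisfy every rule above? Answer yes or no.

no

(1,2) must be visited but has only one open neighbour ((1,3)), and it is neither the start nor the goal — the route would have to enter and leave through (1,3), re-entering it.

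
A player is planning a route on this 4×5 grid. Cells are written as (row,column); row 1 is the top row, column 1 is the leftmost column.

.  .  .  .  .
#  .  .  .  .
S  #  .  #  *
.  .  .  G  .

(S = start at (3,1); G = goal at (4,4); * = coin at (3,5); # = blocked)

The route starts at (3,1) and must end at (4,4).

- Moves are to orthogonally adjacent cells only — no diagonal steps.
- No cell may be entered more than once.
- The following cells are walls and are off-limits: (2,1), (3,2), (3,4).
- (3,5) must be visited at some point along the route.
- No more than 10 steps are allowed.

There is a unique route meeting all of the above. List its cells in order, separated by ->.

(3,1) -> (4,1) -> (4,2) -> (4,3) -> (3,3) -> (2,3) -> (2,4) -> (2,5) -> (3,5) -> (4,5) -> (4,4)

The 10-move cap with required stops at (3,5) leaves no slack for detours.
Route from (3,1): down 1 to (4,1), right 2 to (4,3), up 2 to (2,3), right 2 to (2,5), down 2 to (4,5), left 1 to (4,4) — 10 moves in all.
Check: all required cells visited; 10 ≤ 10 moves.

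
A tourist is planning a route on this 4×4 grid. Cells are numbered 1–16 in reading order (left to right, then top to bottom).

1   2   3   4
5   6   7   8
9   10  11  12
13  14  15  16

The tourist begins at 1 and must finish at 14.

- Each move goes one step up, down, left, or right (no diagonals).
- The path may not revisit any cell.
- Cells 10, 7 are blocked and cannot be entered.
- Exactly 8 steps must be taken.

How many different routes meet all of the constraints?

Need simple routes of exactly 8 moves from 1 to 14 (Manhattan distance 4, so 2 moves are spent on a detour and 2 undoing it).
Enumerating: 1 2 3 4 8 12 16 15 14 | 1 2 3 4 8 12 11 15 14.
That gives 2 routes.

2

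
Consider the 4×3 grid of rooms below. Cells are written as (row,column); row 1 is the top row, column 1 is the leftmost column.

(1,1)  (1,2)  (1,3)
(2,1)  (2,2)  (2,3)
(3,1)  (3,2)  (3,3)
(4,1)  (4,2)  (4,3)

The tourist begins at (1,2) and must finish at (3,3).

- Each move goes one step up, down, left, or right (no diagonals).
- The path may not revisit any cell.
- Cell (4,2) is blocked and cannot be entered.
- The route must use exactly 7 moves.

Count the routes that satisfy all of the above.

2

Need simple routes of exactly 7 moves from (1,2) to (3,3) (Manhattan distance 3, so 2 moves are spent on a detour and 2 undoing it).
Enumerating: (1,2) (1,1) (2,1) (3,1) (3,2) (2,2) (2,3) (3,3) | (1,2) (1,3) (2,3) (2,2) (2,1) (3,1) (3,2) (3,3).
That gives 2 routes.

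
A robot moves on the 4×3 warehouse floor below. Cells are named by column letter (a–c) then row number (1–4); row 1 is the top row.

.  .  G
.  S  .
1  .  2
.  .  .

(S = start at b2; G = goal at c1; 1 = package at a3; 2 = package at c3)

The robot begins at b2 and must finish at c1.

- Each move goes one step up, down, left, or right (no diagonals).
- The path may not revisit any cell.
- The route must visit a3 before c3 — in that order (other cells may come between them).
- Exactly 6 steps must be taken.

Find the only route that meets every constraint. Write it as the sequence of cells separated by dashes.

The waypoints must appear in the order a3, c3, with no cell reused.
Route from b2: left to a2, down to a3, 2× right (reaching c3), 2× up (reaching c1) — 6 moves in all.
Check: order respected (1 at step 2, 2 at step 4); 6 moves as required.

b2 - a2 - a3 - b3 - c3 - c2 - c1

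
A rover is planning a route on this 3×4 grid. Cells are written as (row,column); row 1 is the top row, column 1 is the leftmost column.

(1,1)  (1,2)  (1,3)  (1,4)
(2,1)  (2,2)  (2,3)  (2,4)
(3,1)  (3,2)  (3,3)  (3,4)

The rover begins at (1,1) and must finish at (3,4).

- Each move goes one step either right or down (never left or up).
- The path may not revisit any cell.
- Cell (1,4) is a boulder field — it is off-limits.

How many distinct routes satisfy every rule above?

A right/down-only route from (1,1) to (3,4) makes exactly 2 down-moves and 3 right-moves in some order.
With no other constraints that would be C(5,2) = 10 routes.
Subtract routes through each blocked cell (inclusion–exclusion for overlaps): − through (1,4): 1 → 9.
That gives 9 routes.

9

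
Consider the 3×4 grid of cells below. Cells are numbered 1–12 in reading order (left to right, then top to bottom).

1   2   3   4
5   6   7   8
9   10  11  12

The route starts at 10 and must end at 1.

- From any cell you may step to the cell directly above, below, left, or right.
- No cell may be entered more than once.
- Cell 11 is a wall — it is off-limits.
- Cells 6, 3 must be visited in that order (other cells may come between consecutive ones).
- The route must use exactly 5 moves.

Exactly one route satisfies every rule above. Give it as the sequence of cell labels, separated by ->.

10 -> 6 -> 7 -> 3 -> 2 -> 1

The waypoints must appear in the order 6, 3, with no cell reused.
Route from 10: up 1 to 6, right 1 to 7, up 1 to 3, left 2 to 1 — 5 moves in all.
Check: order respected (6 at step 1, 3 at step 3); 5 moves as required.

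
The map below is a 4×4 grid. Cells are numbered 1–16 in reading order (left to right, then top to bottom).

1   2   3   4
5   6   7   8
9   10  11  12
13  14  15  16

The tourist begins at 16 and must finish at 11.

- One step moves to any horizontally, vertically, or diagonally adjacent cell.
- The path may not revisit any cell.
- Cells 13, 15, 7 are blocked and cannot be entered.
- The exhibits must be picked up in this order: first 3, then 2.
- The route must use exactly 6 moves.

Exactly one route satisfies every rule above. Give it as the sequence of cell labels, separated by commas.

The waypoints must appear in the order 3, 2, with no cell reused.
Route from 16: 2× up (reaching 8), up-left to 3, left to 2, down to 6, down-right to 11 — 6 moves in all.
Check: order respected (3 at step 3, 2 at step 4); 6 moves as required.

16, 12, 8, 3, 2, 6, 11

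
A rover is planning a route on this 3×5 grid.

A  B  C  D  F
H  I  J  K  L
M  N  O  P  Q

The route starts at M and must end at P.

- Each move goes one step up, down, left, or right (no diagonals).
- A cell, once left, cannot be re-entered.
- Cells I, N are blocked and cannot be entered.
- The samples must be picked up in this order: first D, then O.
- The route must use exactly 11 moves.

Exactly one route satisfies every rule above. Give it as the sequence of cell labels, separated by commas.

The waypoints must appear in the order D, O, with no cell reused.
Route from M: up 2 to A, right 4 to F, down 1 to L, left 2 to J, down 1 to O, right 1 to P — 11 moves in all.
Check: order respected (D at step 5, O at step 10); 11 moves as required.

M, H, A, B, C, D, F, L, K, J, O, P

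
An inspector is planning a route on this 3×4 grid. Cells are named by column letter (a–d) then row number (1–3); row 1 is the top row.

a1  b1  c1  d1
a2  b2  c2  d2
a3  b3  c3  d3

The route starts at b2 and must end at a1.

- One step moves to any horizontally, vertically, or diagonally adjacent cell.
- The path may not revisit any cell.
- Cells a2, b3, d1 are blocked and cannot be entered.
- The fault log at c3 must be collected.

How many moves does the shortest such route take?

Any route passes through c3 somewhere between b2 and a1. Summing Chebyshev distances along the two legs (b2 → c3 → a1) gives a lower bound of 1 + 2 = 3 moves.
The shortest route satisfying every rule uses 4 moves: b2 → c3 → c2 → b1 → a1.
The no-revisit rule (legs can't share cells) pushes the minimum above the 3-move bound; an exhaustive check rules out every length from 3 to 3, leaving 4 as the minimum.

4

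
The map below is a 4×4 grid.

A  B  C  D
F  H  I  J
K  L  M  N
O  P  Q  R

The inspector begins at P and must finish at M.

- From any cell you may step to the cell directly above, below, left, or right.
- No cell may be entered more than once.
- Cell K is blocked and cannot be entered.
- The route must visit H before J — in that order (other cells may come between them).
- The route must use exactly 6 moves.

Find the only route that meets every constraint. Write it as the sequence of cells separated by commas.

The waypoints must appear in the order H, J, with no cell reused.
Route from P: 2× up (reaching H), 2× right (reaching J), down to N, left to M — 6 moves in all.
Check: order respected (H at step 2, J at step 4); 6 moves as required.

P, L, H, I, J, N, M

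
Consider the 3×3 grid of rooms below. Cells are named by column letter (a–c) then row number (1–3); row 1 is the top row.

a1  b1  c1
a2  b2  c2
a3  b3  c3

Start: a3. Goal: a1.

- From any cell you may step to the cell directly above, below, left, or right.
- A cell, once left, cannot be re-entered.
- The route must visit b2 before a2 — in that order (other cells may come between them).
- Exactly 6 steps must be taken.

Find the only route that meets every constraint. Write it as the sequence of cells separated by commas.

The waypoints must appear in the order b2, a2, with no cell reused.
Route from a3: right 2 to c3, up 1 to c2, left 2 to a2, up 1 to a1 — 6 moves in all.
Check: order respected (b2 at step 4, a2 at step 5); 6 moves as required.

a3, b3, c3, c2, b2, a2, a1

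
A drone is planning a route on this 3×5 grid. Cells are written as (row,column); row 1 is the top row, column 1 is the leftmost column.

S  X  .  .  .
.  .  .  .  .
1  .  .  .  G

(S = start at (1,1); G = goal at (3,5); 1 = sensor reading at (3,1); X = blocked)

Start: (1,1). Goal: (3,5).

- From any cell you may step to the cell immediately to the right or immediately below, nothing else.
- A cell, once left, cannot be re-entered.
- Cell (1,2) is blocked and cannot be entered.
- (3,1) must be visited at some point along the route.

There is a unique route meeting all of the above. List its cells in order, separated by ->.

(1,1) -> (2,1) -> (3,1) -> (3,2) -> (3,3) -> (3,4) -> (3,5)

Moves only go right or down, so the column and row indices never decrease.
Route from (1,1): down 2 to (3,1), right 4 to (3,5) — 6 moves in all.
Check: all required cells visited.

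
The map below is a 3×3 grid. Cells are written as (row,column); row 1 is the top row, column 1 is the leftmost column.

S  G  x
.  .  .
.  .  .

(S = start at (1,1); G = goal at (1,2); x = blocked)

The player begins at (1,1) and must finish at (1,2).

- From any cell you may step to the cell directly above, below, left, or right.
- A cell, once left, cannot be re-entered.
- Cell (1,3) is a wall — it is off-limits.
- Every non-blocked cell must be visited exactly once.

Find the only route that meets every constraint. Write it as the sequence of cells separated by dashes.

(1,1) - (2,1) - (3,1) - (3,2) - (3,3) - (2,3) - (2,2) - (1,2)

Need to visit all 8 open cells exactly once, starting at (1,1) and ending at (1,2).
Route from (1,1): down 2 to (3,1), right 2 to (3,3), up 1 to (2,3), left 1 to (2,2), up 1 to (1,2) — 7 moves in all.
Check: all 8 open cells covered.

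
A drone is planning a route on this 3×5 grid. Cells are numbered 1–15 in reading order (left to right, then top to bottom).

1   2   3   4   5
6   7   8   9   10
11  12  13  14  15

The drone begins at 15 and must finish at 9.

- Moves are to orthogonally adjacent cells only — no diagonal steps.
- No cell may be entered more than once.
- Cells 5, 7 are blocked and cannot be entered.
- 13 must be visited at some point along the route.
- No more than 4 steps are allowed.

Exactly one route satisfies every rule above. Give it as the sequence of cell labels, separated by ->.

The 4-move cap with required stops at 13 leaves no slack for detours.
Route from 15: 2× left (reaching 13), up to 8, right to 9 — 4 moves in all.
Check: all required cells visited; 4 ≤ 4 moves.

15 -> 14 -> 13 -> 8 -> 9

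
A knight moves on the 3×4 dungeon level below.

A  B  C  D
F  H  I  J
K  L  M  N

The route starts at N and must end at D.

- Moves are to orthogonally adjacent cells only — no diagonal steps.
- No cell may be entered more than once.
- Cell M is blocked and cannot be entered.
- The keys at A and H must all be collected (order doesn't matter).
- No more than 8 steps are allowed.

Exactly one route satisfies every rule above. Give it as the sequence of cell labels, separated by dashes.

N - J - I - H - F - A - B - C - D

Any route must reach A and H and still end at D within 8 moves, so the order of the required stops is forced.
Route from N: up 1 to J, left 3 to F, up 1 to A, right 3 to D — 8 moves in all.
Check: all required cells visited; 8 ≤ 8 moves.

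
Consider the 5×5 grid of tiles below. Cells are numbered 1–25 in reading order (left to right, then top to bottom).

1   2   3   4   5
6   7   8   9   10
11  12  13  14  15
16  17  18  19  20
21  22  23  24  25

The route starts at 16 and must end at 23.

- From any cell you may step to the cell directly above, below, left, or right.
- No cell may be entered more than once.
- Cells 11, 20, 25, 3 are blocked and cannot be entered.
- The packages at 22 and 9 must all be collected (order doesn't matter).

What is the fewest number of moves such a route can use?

11

Any route passes through 22 and 9 in some order between 16 and 23. Summing Manhattan distances along each leg and taking the cheapest ordering (16 → 22 → 9 → 23) gives a lower bound of 2 + 5 + 4 = 11 moves.
A route of 11 moves achieves this: 16 → 21 → 22 → 17 → 12 → 7 → 8 → 9 → 14 → 19 → 24 → 23.
Since 11 matches the lower bound, it is optimal.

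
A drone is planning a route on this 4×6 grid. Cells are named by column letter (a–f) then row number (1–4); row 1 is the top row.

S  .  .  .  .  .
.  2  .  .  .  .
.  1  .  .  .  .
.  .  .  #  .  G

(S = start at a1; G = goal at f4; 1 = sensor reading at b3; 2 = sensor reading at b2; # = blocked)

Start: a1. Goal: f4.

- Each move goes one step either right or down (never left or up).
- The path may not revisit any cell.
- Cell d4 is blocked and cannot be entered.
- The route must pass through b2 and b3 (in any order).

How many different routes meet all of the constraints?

A right/down-only route from a1 to f4 makes exactly 3 down-moves and 5 right-moves in some order.
With no other constraints that would be C(8,3) = 56 routes.
A monotone route can only reach the required cells in the order b2, b3, so split there and multiply the segment counts (each segment already excludes blocked cells): a1→b2: 2; b2→b3: 1; b3→f4: 2; product = 4.
That gives 4 routes.

4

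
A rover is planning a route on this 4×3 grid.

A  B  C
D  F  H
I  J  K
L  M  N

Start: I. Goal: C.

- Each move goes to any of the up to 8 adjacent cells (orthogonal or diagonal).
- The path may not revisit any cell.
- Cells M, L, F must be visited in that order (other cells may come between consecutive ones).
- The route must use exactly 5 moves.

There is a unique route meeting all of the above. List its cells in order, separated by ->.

The waypoints must appear in the order M, L, F, with no cell reused.
Route from I: down-right 1 to M, left 1 to L, up-right 1 to J, up 1 to F, up-right 1 to C — 5 moves in all.
Check: order respected (M at step 1, L at step 2, F at step 4); 5 moves as required.

I -> M -> L -> J -> F -> C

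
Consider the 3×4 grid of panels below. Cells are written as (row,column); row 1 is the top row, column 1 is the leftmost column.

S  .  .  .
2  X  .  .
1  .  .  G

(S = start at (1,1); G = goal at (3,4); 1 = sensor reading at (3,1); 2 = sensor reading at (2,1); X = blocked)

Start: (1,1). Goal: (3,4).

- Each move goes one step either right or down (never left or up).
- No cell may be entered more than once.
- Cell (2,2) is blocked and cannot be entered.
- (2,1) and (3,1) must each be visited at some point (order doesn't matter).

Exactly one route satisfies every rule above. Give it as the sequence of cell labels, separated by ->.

Moves only go right or down, so the column and row indices never decrease.
Route from (1,1): down 2 to (3,1), right 3 to (3,4) — 5 moves in all.
Check: all required cells visited.

(1,1) -> (2,1) -> (3,1) -> (3,2) -> (3,3) -> (3,4)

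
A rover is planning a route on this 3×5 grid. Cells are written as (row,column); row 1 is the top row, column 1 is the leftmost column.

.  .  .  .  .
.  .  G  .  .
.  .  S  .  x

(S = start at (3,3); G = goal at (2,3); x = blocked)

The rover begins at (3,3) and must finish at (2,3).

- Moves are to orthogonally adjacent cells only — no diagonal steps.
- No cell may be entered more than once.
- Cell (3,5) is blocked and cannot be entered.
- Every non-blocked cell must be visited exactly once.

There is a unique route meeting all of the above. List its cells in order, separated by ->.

Need to visit all 14 open cells exactly once, starting at (3,3) and ending at (2,3).
Cell (3,4) has only two open neighbours ((2,4) and (3,3)), so the path must pass straight through it: one of those is the cell it's entered from and the other is where it exits.
Route from (3,3): right to (3,4), up to (2,4), right to (2,5), up to (1,5), 4× left (reaching (1,1)), 2× down (reaching (3,1)), right to (3,2), up to (2,2), right to (2,3) — 13 moves in all.
Check: all 14 open cells covered.

(3,3) -> (3,4) -> (2,4) -> (2,5) -> (1,5) -> (1,4) -> (1,3) -> (1,2) -> (1,1) -> (2,1) -> (3,1) -> (3,2) -> (2,2) -> (2,3)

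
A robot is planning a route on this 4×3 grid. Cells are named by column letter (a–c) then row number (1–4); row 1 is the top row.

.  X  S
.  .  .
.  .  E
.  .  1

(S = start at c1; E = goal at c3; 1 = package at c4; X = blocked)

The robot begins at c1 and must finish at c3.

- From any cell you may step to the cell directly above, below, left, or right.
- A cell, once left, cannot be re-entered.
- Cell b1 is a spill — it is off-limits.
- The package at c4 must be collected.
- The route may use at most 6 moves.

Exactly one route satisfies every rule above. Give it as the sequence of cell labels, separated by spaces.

c1 c2 b2 b3 b4 c4 c3

Any route must reach c4 and still end at c3 within 6 moves, so the order of the required stops is forced.
Route from c1: down 1 to c2, left 1 to b2, down 2 to b4, right 1 to c4, up 1 to c3 — 6 moves in all.
Check: all required cells visited; 6 ≤ 6 moves.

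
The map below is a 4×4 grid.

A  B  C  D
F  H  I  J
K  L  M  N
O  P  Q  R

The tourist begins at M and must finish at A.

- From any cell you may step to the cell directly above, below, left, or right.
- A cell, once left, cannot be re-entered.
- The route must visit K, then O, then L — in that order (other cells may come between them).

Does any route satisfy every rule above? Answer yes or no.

no

Ignoring the required order, 42 revisit-free routes from M to A pass through all of K, O, and L; the waypoint orders that occur are L → O → K (19); O → K → L (12); L → K → O (11) — never K → O → L.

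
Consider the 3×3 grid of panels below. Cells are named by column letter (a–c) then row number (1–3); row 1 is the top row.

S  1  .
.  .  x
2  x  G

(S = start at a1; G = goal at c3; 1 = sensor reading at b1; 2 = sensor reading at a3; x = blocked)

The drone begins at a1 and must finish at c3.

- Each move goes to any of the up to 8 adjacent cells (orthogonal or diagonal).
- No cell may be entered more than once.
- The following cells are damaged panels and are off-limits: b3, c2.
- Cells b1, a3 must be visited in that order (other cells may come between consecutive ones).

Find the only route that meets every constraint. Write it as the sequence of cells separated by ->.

The waypoints must appear in the order b1, a3, with no cell reused.
Route from a1: right 1 to b1, down-left 1 to a2, down 1 to a3, up-right 1 to b2, down-right 1 to c3 — 5 moves in all.
Check: order respected (1 at step 1, 2 at step 3).

a1 -> b1 -> a2 -> a3 -> b2 -> c3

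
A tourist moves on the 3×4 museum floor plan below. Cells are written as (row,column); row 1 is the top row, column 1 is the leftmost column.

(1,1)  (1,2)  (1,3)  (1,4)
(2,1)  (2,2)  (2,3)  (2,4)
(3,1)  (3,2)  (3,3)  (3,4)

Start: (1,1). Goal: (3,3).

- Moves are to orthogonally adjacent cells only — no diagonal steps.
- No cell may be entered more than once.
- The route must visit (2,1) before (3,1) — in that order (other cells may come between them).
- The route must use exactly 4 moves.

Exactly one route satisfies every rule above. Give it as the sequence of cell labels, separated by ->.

The waypoints must appear in the order (2,1), (3,1), with no cell reused.
Route from (1,1): down 2 to (3,1), right 2 to (3,3) — 4 moves in all.
Check: order respected ((2,1) at step 1, (3,1) at step 2); 4 moves as required.

(1,1) -> (2,1) -> (3,1) -> (3,2) -> (3,3)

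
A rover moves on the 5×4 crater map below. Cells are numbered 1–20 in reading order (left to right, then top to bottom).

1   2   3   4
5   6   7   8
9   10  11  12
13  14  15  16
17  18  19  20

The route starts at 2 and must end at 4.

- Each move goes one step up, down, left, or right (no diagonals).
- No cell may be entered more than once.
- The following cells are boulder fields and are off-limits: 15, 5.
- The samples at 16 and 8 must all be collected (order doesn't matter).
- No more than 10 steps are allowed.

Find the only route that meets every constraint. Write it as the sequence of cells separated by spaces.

The budget equals the shortest possible length, so every move has to be on a shortest route through the required cells.
Route from 2: down 4 to 18, right 2 to 20, up 4 to 4 — 10 moves in all.
Check: all required cells visited; 10 ≤ 10 moves.

2 6 10 14 18 19 20 16 12 8 4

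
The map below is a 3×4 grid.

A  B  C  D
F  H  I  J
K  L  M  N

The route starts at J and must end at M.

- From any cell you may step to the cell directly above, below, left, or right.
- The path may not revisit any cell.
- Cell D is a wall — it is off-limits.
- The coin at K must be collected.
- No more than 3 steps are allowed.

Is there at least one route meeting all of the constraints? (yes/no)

Even ignoring the no-revisit rule, getting from J to M via K needs at least 4 + 2 = 6 moves (Manhattan distance per leg), which exceeds the 3-move limit.

no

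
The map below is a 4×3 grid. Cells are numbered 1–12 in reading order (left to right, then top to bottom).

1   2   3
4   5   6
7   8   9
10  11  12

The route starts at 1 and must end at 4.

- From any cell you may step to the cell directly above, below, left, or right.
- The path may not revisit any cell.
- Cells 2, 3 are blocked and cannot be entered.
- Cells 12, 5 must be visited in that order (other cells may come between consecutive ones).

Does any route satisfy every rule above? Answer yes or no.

no

Every way from 1 to 12 runs through 4 — but 4 is where the route must end, so it would be entered once on the way to 12 and again at the finish.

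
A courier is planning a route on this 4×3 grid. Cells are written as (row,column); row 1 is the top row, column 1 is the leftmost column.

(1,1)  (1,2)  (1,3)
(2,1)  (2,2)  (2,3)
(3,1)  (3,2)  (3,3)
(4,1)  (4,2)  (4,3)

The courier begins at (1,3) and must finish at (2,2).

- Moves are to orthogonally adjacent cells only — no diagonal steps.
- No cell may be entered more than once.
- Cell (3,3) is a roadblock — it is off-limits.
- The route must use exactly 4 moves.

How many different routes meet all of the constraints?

1

Need simple routes of exactly 4 moves from (1,3) to (2,2) (Manhattan distance 2, so 1 moves are spent on a detour and 1 undoing it).
Enumerating: (1,3) (1,2) (1,1) (2,1) (2,2).
That gives 1 route.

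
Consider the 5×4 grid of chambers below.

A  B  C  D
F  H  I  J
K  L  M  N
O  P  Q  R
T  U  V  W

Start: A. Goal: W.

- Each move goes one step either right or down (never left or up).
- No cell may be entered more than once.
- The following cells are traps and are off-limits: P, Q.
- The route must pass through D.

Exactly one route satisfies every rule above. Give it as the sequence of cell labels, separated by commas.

Moves only go right or down, so the column and row indices never decrease.
Route from A: right 3 to D, down 4 to W — 7 moves in all.
Check: all required cells visited.

A, B, C, D, J, N, R, W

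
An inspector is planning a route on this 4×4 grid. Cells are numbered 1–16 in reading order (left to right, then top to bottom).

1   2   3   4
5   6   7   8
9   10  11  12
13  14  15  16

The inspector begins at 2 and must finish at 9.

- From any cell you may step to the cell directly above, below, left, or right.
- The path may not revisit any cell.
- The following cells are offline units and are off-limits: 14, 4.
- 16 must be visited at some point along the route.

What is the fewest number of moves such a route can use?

9

Any route passes through 16 somewhere between 2 and 9. Summing Manhattan distances along the two legs (2 → 16 → 9) gives a lower bound of 5 + 4 = 9 moves.
A route of 9 moves achieves this: 2 → 6 → 7 → 8 → 12 → 16 → 15 → 11 → 10 → 9.
Since 9 matches the lower bound, it is optimal.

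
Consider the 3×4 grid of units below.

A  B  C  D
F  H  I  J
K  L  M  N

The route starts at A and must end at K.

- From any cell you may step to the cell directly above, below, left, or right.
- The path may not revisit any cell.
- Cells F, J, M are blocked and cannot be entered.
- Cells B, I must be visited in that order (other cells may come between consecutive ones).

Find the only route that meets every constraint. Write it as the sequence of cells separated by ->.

A -> B -> C -> I -> H -> L -> K

The waypoints must appear in the order B, I, with no cell reused.
Route from A: 2× right (reaching C), down to I, left to H, down to L, left to K — 6 moves in all.
Check: order respected (B at step 1, I at step 3).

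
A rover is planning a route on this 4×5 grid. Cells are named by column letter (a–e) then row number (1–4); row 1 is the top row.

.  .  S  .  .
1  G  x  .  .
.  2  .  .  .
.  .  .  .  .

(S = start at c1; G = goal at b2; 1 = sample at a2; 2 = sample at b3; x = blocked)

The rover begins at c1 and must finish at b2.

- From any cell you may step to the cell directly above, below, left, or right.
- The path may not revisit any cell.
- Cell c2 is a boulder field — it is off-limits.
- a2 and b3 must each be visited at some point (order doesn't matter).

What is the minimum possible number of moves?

6

Any route passes through a2 and b3 in some order between c1 and b2. Summing Manhattan distances along each leg and taking the cheapest ordering (c1 → a2 → b3 → b2) gives a lower bound of 3 + 2 + 1 = 6 moves.
A route of 6 moves achieves this: c1 → b1 → a1 → a2 → a3 → b3 → b2.
Since 6 matches the lower bound, it is optimal.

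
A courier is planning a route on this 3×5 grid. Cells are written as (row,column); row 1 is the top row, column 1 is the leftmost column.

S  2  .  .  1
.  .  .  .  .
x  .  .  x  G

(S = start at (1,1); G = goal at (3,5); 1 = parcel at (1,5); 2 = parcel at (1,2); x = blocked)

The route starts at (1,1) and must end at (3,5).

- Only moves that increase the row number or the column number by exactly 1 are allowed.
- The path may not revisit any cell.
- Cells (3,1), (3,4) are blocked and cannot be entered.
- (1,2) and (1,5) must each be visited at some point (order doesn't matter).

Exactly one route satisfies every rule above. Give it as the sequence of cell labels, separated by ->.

(1,1) -> (1,2) -> (1,3) -> (1,4) -> (1,5) -> (2,5) -> (3,5)

Moves only go right or down, so the column and row indices never decrease.
Route from (1,1): 4× right (reaching (1,5)), 2× down (reaching (3,5)) — 6 moves in all.
Check: all required cells visited.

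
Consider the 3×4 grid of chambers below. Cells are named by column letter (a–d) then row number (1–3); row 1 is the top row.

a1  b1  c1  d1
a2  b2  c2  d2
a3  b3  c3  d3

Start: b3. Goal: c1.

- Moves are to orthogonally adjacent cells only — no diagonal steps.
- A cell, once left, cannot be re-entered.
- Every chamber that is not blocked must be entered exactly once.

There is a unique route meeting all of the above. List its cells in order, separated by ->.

Need to visit all 12 open cells exactly once, starting at b3 and ending at c1.
Route from b3: left 1 to a3, up 2 to a1, right 1 to b1, down 1 to b2, right 1 to c2, down 1 to c3, right 1 to d3, up 2 to d1, left 1 to c1 — 11 moves in all.
Check: all 12 open cells covered.

b3 -> a3 -> a2 -> a1 -> b1 -> b2 -> c2 -> c3 -> d3 -> d2 -> d1 -> c1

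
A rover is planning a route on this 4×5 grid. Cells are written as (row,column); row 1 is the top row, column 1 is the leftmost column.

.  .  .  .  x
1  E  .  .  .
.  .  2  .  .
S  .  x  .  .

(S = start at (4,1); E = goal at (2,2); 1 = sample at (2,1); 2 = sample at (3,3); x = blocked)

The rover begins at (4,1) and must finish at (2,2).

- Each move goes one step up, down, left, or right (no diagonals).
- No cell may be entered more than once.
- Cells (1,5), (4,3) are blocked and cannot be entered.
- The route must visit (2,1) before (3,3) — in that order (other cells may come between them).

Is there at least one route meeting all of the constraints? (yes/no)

One route that works: (4,1) → (3,1) → (2,1) → (1,1) → (1,2) → (1,3) → (2,3) → (3,3) → (3,2) → (2,2).

yes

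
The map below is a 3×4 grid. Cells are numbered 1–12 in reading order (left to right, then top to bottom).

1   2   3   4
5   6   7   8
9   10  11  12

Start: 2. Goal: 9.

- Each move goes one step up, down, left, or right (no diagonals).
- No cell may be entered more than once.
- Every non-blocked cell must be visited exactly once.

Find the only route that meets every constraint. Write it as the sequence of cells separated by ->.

Need to visit all 12 open cells exactly once, starting at 2 and ending at 9.
Cell 1 has only two open neighbours (5 and 2), so the path must pass straight through it: one of those is the cell it's entered from and the other is where it exits.
Route from 2: left to 1, down to 5, 2× right (reaching 7), up to 3, right to 4, 2× down (reaching 12), 3× left (reaching 9) — 11 moves in all.
Check: all 12 open cells covered.

2 -> 1 -> 5 -> 6 -> 7 -> 3 -> 4 -> 8 -> 12 -> 11 -> 10 -> 9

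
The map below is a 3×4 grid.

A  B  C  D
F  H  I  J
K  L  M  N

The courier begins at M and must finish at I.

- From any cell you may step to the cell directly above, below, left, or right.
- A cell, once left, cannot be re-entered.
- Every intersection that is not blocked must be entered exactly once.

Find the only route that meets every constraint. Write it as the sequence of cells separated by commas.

M, N, J, D, C, B, A, F, K, L, H, I

Need to visit all 12 open cells exactly once, starting at M and ending at I.
Cell D has only two open neighbours (J and C), so the path must pass straight through it: one of those is the cell it's entered from and the other is where it exits.
Route from M: right to N, 2× up (reaching D), 3× left (reaching A), 2× down (reaching K), right to L, up to H, right to I — 11 moves in all.
Check: all 12 open cells covered.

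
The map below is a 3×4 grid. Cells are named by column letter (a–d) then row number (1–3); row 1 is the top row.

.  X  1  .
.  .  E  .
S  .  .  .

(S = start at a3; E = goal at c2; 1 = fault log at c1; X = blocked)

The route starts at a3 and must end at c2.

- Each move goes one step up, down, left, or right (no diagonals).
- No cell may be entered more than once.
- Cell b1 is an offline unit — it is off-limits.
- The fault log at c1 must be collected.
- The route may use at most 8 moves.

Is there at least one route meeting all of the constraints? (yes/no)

yes

One route that works: a3 → b3 → c3 → d3 → d2 → d1 → c1 → c2.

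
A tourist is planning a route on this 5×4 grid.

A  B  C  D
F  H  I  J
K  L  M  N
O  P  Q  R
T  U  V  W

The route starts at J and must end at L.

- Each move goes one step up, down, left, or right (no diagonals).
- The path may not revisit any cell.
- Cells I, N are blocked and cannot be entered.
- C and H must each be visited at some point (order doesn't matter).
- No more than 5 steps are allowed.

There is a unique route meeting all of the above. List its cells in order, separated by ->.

The budget equals the shortest possible length, so every move has to be on a shortest route through the required cells.
Route from J: up to D, 2× left (reaching B), 2× down (reaching L) — 5 moves in all.
Check: all required cells visited; 5 ≤ 5 moves.

J -> D -> C -> B -> H -> L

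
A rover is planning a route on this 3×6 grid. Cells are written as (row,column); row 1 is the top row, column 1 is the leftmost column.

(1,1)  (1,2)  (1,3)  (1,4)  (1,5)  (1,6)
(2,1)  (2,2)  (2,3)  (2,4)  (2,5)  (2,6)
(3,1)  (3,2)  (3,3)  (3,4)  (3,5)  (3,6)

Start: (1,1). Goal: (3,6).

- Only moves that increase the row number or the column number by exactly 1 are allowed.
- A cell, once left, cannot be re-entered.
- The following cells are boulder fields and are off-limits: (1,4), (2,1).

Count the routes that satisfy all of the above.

A right/down-only route from (1,1) to (3,6) makes exactly 2 down-moves and 5 right-moves in some order.
With no other constraints that would be C(7,2) = 21 routes.
Subtract routes through each blocked cell (inclusion–exclusion for overlaps): − through (1,4): 6 − through (2,1): 6 → 9.
That gives 9 routes.

9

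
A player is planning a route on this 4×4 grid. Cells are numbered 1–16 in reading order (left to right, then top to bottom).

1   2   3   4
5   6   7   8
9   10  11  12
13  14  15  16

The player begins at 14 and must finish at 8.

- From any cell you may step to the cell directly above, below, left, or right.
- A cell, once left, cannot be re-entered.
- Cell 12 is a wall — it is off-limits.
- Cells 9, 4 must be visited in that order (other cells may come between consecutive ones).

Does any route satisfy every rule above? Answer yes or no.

One route that works: 14 → 10 → 9 → 5 → 1 → 2 → 3 → 4 → 8.

yes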